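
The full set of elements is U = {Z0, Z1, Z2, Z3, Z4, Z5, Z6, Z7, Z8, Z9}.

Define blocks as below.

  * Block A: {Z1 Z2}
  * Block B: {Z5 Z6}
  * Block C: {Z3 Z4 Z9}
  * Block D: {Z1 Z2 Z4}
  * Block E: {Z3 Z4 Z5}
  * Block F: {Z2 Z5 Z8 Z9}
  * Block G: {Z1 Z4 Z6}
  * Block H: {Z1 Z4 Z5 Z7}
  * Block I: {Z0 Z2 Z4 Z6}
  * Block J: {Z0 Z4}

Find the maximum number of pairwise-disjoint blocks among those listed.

3

A, B, C are pairwise disjoint (A={Z1,Z2}; B={Z5,Z6}; C={Z3,Z4,Z9}).
Every remaining block overlaps one of these, and no 4 of the listed blocks are pairwise disjoint, so 3 is the maximum.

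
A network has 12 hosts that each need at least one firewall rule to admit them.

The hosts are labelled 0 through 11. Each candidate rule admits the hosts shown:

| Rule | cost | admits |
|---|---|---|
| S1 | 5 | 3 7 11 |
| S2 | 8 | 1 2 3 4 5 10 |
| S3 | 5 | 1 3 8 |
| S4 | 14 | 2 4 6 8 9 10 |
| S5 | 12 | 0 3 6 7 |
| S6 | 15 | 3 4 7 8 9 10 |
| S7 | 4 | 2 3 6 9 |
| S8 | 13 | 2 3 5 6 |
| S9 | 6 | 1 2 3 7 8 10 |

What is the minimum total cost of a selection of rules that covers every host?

S1, S2, S3, S5, S7 together cover every host (S1 ∪ S2 ∪ S3 ∪ S5 ∪ S7 = {0, 1, 2, 3, 4, 5, 6, 7, 8, 9, 10, 11}); total cost 5 + 8 + 5 + 12 + 4 = 34.
The greedy pick S7, S9, S2, S1, S5 costs 35; no covering selection beats 34.

34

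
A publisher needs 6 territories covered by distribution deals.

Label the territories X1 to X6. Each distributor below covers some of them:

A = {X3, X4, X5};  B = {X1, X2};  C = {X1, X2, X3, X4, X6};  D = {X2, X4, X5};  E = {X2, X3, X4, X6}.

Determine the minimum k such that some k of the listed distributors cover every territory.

2

A and C together: A ∪ C = {X1, X2, X3, X4, X5, X6} — every territory is covered.
No single distributor has all 6 territories (the largest, C, has 5), so 2 is optimal.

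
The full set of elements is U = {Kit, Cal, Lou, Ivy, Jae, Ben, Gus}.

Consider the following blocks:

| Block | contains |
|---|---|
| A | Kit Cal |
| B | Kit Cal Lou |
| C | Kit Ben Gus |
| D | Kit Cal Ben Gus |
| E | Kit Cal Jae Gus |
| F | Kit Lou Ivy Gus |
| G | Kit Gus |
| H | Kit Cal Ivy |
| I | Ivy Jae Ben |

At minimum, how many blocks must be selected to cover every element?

Take {B, E, I}. Their union is {Kit, Cal, Lou, Ivy, Jae, Ben, Gus}, which is all 7 elements.
No 2 of the 9 blocks cover everything (all 36 combinations miss at least one element), so 3 is optimal.

3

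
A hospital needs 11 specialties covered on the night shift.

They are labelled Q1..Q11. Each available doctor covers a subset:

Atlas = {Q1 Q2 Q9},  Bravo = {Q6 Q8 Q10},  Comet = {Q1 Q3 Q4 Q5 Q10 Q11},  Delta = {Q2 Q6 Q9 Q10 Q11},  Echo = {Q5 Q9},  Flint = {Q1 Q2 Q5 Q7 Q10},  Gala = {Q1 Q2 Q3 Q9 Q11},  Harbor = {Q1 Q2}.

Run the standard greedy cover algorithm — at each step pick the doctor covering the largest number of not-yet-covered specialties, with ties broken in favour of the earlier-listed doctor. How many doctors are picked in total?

4

Greedy: pick Comet (covers 6 new) → pick Delta (covers 3 new) → pick Bravo (covers 1 new) → pick Flint (covers 1 new). Total picks: 4.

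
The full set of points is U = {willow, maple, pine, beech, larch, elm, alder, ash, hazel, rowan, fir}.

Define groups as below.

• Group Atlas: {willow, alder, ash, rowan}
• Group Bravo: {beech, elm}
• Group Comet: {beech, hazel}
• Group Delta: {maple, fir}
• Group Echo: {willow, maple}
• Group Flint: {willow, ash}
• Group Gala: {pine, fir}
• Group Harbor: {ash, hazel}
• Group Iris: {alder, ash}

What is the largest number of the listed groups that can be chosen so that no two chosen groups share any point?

4

Bravo, Echo, Gala, Harbor are pairwise disjoint (Bravo={beech,elm}; Echo={willow,maple}; Gala={pine,fir}; Harbor={ash,hazel}).
Every remaining group overlaps one of these, and no 5 of the listed groups are pairwise disjoint, so 4 is the maximum.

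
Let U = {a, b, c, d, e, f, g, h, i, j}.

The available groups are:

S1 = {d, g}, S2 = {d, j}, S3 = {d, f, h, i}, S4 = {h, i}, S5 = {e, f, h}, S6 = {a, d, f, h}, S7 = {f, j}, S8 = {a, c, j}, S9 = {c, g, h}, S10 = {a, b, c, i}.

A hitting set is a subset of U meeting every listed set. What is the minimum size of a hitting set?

4

T = {g, h, i, j} meets every group (each contains at least one member of T), and |T| = 4.
No choice of 3 points meets every group, so 4 is the minimum.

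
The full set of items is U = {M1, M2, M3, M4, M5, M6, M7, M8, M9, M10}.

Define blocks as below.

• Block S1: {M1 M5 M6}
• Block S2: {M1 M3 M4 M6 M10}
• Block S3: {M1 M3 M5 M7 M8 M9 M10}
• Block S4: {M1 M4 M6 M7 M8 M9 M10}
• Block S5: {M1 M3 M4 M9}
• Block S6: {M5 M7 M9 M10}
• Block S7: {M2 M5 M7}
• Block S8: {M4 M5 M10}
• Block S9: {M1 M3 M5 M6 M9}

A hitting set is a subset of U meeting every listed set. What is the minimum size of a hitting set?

H = {M4, M5} meets every block (each contains at least one member of H), and |H| = 2.
The blocks S2, S7 are pairwise disjoint, so any hitting set needs a separate item for each — at least 2. Hence 2 is optimal.

2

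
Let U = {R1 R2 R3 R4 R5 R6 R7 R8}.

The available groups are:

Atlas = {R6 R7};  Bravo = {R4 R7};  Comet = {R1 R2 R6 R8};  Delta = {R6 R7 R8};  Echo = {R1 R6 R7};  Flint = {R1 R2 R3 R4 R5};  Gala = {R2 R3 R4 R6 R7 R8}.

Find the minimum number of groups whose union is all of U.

Take {Flint, Gala}. Their union is {R1, R2, R3, R4, R5, R6, R7, R8}, which is all 8 points.
No single group has all 8 points (the largest, Gala, has 6), so 2 is optimal.

2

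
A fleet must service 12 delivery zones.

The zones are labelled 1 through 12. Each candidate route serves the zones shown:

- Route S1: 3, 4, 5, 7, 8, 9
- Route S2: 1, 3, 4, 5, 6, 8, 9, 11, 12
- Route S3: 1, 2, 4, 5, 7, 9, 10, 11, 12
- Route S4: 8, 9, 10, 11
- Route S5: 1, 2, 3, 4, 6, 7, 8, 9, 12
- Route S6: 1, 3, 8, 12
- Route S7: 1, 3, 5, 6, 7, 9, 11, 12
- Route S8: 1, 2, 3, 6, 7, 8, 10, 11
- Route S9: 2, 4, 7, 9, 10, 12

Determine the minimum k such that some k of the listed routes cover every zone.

2

S2 and S3 together: S2 ∪ S3 = {1, 2, 3, 4, 5, 6, 7, 8, 9, 10, 11, 12} — every zone is covered.
No single route has all 12 zones (the largest, S2, has 9), so 2 is optimal.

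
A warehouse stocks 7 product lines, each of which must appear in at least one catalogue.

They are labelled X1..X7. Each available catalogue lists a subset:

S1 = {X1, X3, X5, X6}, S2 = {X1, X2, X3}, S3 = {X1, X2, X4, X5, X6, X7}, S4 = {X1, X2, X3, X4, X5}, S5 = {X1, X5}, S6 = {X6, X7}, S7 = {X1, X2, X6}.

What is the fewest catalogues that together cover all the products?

2

S3 and S4 together: S3 ∪ S4 = {X1, X2, X3, X4, X5, X6, X7} — every product is covered.
No single catalogue has all 7 products (the largest, S3, has 6), so 2 is optimal.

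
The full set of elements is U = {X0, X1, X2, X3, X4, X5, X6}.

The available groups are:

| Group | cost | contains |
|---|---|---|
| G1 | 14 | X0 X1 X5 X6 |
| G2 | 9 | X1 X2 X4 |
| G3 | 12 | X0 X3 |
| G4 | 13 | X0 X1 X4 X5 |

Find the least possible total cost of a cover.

35

G1, G2, G3 together cover every element (G1 ∪ G2 ∪ G3 = {X0, X1, X2, X3, X4, X5, X6}); total cost 14 + 9 + 12 = 35.
No covering selection has total cost below 35.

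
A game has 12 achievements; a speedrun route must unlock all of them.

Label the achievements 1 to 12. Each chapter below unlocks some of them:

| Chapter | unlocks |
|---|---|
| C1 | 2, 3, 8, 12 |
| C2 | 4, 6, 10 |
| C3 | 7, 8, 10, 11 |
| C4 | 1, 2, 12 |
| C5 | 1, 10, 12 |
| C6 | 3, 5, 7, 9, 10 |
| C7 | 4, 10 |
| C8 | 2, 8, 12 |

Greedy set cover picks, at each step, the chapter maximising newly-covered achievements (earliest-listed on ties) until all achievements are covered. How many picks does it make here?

5

Greedy: pick C6 (covers 5 new) → pick C1 (covers 3 new) → pick C2 (covers 2 new) → pick C3 (covers 1 new) → pick C4 (covers 1 new). Total picks: 5.
(The true minimum cover uses only 4 chapters, so greedy is not optimal here.)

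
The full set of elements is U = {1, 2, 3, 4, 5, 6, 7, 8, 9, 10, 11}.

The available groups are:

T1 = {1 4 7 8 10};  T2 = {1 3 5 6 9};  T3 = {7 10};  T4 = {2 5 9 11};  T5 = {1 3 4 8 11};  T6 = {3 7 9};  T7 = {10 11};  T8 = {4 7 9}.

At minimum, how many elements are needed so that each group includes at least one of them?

H = {9, 10, 11} meets every group (each contains at least one member of H), and |H| = 3.
No choice of 2 elements meets every group, so 3 is the minimum.

3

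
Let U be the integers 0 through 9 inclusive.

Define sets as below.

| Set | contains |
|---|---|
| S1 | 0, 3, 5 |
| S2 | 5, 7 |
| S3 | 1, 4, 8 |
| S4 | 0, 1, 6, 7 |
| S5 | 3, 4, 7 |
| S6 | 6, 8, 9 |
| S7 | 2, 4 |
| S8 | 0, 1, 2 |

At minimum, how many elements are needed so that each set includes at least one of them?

H = {0, 4, 5, 9} meets every set (each contains at least one member of H), and |H| = 4.
No choice of 3 elements meets every set, so 4 is the minimum.

4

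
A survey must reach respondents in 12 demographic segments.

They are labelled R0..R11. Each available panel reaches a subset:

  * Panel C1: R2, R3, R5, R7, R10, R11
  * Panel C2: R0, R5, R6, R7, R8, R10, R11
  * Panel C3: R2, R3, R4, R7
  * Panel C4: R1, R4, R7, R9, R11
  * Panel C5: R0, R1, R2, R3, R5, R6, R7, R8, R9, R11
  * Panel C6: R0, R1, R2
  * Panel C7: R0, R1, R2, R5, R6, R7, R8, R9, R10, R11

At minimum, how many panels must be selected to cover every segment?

2

Take {C3, C7}. Their union is {R0, R1, R2, R3, R4, R5, R6, R7, R8, R9, R10, R11}, which is all 12 segments.
No single panel has all 12 segments (the largest, C5, has 10), so 2 is optimal.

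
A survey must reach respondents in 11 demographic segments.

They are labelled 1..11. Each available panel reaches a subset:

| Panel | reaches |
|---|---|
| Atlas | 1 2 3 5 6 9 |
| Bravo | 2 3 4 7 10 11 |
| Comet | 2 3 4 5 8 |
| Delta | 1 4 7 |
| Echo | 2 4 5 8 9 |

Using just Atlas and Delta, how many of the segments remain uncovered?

Union of Atlas, Delta = {1, 2, 3, 4, 5, 6, 7, 9}.
Not covered: 8, 10, 11 — 3 segments.

3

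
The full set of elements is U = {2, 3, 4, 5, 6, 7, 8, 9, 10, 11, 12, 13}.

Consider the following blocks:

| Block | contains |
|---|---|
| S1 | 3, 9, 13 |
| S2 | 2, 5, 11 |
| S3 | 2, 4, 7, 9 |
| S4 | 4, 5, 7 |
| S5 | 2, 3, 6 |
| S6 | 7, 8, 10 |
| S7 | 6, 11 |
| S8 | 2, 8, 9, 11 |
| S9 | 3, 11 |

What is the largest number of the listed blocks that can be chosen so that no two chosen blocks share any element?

3

S1, S4, S7 are pairwise disjoint (S1={3,9,13}; S4={4,5,7}; S7={6,11}).
Every remaining block overlaps one of these, and no 4 of the listed blocks are pairwise disjoint, so 3 is the maximum.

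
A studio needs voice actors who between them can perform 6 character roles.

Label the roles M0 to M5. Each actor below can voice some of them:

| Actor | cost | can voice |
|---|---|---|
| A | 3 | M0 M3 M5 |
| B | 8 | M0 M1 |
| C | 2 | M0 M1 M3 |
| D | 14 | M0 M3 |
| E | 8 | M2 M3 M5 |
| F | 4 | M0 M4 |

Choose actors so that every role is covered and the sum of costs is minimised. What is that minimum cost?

14

C, E, F together cover every role (C ∪ E ∪ F = {M0, M1, M2, M3, M4, M5}); total cost 2 + 8 + 4 = 14.
The greedy pick C, A, F, E costs 17; no covering selection beats 14.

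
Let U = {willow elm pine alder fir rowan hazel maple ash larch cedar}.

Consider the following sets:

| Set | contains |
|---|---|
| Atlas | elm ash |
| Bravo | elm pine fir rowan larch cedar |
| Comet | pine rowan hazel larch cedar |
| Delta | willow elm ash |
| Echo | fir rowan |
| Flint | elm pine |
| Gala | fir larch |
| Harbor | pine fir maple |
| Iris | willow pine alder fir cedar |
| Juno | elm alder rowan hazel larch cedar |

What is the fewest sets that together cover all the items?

Delta and Harbor and Juno together: Delta ∪ Harbor ∪ Juno = {willow, elm, pine, alder, fir, rowan, hazel, maple, ash, larch, cedar} — every item is covered.
Only Harbor contains maple, so Harbor is forced; the remaining 8 items need at least 2 more sets (each remaining set adds at most 6) — so at least 3 sets are needed, and 3 is optimal.

3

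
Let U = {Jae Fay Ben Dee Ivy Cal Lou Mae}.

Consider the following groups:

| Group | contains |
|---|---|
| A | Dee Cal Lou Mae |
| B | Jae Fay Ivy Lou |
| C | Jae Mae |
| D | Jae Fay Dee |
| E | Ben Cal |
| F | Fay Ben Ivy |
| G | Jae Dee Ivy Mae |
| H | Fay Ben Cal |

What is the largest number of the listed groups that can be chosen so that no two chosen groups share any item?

2

C, F are pairwise disjoint (C={Jae,Mae}; F={Fay,Ben,Ivy}).
Every remaining group overlaps one of these, and no 3 of the listed groups are pairwise disjoint, so 2 is the maximum.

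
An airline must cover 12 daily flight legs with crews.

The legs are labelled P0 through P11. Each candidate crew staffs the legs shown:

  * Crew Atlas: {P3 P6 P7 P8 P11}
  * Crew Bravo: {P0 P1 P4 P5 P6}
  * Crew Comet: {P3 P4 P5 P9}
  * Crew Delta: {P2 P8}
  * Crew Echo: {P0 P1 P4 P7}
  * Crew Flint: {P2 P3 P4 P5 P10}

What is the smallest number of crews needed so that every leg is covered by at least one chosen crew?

4

Take {Atlas, Comet, Echo, Flint}. Their union is {P0, P1, P2, P3, P4, P5, P6, P7, P8, P9, P10, P11}, which is all 12 legs.
No 3 of the 6 crews cover everything (all 20 combinations miss at least one leg), so 4 is optimal.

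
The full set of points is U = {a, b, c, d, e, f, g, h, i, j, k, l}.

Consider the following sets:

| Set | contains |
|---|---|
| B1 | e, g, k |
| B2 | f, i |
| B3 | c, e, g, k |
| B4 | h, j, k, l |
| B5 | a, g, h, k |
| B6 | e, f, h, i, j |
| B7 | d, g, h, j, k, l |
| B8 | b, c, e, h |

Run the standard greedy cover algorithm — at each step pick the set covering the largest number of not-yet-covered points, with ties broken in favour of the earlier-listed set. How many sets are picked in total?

Greedy: pick B7 (covers 6 new) → pick B6 (covers 3 new) → pick B8 (covers 2 new) → pick B5 (covers 1 new). Total picks: 4.

4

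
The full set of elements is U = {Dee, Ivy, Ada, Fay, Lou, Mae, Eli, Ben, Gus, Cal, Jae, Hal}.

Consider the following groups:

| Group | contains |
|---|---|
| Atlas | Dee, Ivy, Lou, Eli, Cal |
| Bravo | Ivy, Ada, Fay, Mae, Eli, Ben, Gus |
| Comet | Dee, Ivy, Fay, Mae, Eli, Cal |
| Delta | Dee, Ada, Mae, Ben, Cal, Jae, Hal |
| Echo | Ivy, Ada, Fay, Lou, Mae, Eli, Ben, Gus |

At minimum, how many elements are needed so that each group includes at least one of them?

2

Take H = {Eli, Ben}. Each listed group contains at least one of these, so H is a hitting set of size 2.
No single element lies in every group, so at least 2 are needed and 2 is optimal.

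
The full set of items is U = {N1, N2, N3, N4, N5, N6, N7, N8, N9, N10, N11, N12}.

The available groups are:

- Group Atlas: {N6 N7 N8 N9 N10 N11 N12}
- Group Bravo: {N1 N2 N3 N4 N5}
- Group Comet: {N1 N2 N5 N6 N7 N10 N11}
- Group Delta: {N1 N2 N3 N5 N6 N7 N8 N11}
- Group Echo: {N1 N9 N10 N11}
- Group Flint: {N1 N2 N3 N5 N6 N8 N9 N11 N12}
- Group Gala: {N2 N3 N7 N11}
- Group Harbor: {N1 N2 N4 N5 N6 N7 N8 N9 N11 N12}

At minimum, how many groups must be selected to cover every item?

2

Atlas and Bravo cover everything between them: the union {N1, N2, N3, N4, N5, N6, N7, N8, N9, N10, N11, N12} is all of U.
No single group has all 12 items (the largest, Harbor, has 10), so 2 is optimal.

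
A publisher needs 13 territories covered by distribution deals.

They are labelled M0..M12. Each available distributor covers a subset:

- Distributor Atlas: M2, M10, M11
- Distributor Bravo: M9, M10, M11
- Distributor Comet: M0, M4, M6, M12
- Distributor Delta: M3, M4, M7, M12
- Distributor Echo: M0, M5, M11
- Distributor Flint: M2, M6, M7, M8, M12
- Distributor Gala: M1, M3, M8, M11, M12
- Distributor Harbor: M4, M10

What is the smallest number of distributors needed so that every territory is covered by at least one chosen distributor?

5

Bravo and Comet and Echo and Flint and Gala together: Bravo ∪ Comet ∪ Echo ∪ Flint ∪ Gala = {M0, M1, M2, M3, M4, M5, M6, M7, M8, M9, M10, M11, M12} — every territory is covered.
No 4 of the 8 distributors cover everything (all 70 combinations miss at least one territory), so 5 is optimal.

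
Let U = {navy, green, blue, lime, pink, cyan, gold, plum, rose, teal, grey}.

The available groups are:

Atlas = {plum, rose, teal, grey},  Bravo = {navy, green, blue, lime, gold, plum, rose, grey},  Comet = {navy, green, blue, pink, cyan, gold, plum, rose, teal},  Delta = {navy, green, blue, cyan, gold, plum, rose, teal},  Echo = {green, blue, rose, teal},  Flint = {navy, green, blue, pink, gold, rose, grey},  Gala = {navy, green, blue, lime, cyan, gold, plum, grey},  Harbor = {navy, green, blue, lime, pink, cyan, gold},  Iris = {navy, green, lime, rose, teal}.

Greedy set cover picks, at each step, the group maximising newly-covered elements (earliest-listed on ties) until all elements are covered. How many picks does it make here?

2

Greedy: pick Comet (covers 9 new) → pick Bravo (covers 2 new). Total picks: 2.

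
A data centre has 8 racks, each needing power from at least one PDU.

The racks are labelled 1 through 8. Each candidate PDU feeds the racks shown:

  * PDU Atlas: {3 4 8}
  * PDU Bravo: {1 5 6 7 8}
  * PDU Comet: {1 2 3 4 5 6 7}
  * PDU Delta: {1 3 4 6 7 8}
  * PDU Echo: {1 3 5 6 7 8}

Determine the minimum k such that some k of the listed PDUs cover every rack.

Bravo and Comet together: Bravo ∪ Comet = {1, 2, 3, 4, 5, 6, 7, 8} — every rack is covered.
No single PDU has all 8 racks (the largest, Comet, has 7), so 2 is optimal.

2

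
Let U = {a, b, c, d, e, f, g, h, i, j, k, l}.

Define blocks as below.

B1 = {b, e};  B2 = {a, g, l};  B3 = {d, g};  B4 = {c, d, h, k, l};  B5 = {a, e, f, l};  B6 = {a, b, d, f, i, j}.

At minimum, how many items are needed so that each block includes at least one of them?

The 3 items {a, b, d} hit every block.
No choice of 2 items meets every block, so 3 is the minimum.

3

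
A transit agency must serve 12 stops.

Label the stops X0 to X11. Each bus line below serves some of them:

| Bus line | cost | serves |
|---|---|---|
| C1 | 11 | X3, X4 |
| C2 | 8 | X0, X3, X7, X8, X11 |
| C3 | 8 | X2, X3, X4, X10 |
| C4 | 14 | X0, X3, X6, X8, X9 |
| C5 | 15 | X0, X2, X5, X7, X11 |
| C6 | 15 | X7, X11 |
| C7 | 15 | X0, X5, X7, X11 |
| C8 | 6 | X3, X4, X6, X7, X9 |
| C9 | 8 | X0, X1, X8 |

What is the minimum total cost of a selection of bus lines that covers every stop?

C3, C5, C8, C9 together cover every stop (C3 ∪ C5 ∪ C8 ∪ C9 = {X0, X1, X2, X3, X4, X5, X6, X7, X8, X9, X10, X11}); total cost 8 + 15 + 6 + 8 = 37.
The greedy pick C8, C2, C3, C9, C5 costs 45; no covering selection beats 37.

37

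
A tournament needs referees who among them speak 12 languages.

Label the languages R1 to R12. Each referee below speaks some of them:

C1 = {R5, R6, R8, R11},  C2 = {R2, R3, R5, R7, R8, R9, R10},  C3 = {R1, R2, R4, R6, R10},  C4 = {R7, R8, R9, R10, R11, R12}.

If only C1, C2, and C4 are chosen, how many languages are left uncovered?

Union of C1, C2, C4 = {R2, R3, R5, R6, R7, R8, R9, R10, R11, R12}.
Not covered: R1, R4 — 2 languages.

2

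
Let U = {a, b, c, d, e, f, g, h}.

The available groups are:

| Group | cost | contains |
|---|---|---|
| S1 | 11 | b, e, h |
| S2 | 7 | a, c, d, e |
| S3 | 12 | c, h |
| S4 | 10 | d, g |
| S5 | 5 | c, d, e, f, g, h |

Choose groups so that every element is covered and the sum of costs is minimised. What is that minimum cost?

S1, S2, S5 together cover every element (S1 ∪ S2 ∪ S5 = {a, b, c, d, e, f, g, h}); total cost 11 + 7 + 5 = 23.
No covering selection has total cost below 23.

23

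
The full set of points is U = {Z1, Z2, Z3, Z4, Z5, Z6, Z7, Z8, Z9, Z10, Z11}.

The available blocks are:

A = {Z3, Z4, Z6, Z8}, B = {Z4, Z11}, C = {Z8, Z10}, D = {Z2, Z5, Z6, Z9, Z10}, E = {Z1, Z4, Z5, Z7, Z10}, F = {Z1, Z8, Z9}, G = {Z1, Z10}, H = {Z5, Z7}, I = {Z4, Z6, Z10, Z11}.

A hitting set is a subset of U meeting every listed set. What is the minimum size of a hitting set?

T = {Z1, Z4, Z5, Z10} meets every block (each contains at least one member of T), and |T| = 4.
No choice of 3 points meets every block, so 4 is the minimum.

4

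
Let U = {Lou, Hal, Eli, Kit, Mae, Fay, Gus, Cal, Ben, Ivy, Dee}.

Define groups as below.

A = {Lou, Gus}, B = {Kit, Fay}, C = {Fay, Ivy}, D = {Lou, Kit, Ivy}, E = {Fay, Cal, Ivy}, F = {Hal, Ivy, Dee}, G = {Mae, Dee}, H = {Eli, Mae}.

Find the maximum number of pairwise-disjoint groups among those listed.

A, B, F, H are pairwise disjoint (A={Lou,Gus}; B={Kit,Fay}; F={Hal,Ivy,Dee}; H={Eli,Mae}).
Every remaining group overlaps one of these, and no 5 of the listed groups are pairwise disjoint, so 4 is the maximum.

4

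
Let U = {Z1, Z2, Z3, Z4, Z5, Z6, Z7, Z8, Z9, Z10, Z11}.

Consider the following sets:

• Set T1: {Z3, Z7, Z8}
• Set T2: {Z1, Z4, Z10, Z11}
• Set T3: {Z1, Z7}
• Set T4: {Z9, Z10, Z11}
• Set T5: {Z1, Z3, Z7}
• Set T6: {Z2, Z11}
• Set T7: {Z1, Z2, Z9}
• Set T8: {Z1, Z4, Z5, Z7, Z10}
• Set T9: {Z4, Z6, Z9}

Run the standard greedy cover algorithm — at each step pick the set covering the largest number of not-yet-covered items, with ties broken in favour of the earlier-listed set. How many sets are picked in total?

5

Greedy: pick T8 (covers 5 new) → pick T1 (covers 2 new) → pick T4 (covers 2 new) → pick T6 (covers 1 new) → pick T9 (covers 1 new). Total picks: 5.
(The true minimum cover uses only 4 sets, so greedy is not optimal here.)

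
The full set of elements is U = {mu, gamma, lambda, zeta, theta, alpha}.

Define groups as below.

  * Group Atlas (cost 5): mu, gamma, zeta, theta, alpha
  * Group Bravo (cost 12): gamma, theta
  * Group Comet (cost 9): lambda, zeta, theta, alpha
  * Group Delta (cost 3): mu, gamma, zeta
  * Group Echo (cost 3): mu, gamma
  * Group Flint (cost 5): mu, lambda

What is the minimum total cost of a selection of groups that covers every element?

10

Atlas, Flint together cover every element (Atlas ∪ Flint = {mu, gamma, lambda, zeta, theta, alpha}); total cost 5 + 5 = 10.
No covering selection has total cost below 10.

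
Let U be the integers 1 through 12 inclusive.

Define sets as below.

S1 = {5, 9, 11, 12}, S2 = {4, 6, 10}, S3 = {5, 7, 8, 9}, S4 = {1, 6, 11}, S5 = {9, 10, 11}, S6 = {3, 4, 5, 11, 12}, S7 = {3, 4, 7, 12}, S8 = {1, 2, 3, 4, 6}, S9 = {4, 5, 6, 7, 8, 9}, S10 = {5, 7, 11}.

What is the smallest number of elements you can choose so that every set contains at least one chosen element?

3

H = {4, 8, 11} meets every set (each contains at least one member of H), and |H| = 3.
No choice of 2 elements meets every set, so 3 is the minimum.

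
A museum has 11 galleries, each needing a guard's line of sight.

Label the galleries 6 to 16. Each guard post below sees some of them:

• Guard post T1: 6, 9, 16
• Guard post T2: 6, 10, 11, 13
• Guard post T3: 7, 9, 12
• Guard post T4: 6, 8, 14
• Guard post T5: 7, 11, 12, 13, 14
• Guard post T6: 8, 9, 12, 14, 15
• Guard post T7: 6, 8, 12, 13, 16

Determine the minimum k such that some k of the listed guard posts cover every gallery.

4

T1 and T2 and T3 and T6 together: T1 ∪ T2 ∪ T3 ∪ T6 = {6, 7, 8, 9, 10, 11, 12, 13, 14, 15, 16} — every gallery is covered.
No 3 of the 7 guard posts cover everything (all 35 combinations miss at least one gallery), so 4 is optimal.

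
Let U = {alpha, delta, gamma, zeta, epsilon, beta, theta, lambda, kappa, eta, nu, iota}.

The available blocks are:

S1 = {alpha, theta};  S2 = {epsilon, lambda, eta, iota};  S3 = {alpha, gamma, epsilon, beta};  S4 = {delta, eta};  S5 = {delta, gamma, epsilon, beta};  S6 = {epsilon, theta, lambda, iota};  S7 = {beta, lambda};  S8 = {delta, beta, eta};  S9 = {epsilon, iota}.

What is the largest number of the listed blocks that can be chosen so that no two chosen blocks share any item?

4

S1, S4, S7, S9 are pairwise disjoint (S1={alpha,theta}; S4={delta,eta}; S7={beta,lambda}; S9={epsilon,iota}).
Every remaining block overlaps one of these, and no 5 of the listed blocks are pairwise disjoint, so 4 is the maximum.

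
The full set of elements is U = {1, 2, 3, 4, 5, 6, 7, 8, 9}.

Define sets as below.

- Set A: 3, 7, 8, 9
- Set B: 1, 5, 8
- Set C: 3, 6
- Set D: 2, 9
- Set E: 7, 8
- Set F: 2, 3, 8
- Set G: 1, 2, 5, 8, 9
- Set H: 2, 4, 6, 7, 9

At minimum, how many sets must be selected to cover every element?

3

Take {A, G, H}. Their union is {1, 2, 3, 4, 5, 6, 7, 8, 9}, which is all 9 elements.
Only H contains 4, so H is forced; the remaining 4 elements need at least 2 more sets (each remaining set adds at most 3) — so at least 3 sets are needed, and 3 is optimal.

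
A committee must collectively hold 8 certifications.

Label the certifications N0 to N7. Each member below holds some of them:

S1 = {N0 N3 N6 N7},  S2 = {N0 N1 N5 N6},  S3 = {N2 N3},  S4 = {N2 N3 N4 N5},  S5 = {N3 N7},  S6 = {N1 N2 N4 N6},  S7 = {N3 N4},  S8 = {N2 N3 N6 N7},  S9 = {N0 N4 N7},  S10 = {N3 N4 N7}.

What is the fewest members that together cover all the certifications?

3

Take {S2, S5, S6}. Their union is {N0, N1, N2, N3, N4, N5, N6, N7}, which is all 8 certifications.
No 2 of the 10 members cover everything (all 45 combinations miss at least one certification), so 3 is optimal.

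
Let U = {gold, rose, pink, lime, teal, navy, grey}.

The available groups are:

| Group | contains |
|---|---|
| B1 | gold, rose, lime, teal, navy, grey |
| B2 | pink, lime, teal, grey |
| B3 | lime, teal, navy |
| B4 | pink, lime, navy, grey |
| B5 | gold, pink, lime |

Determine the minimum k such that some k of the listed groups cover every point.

B1 and B5 cover everything between them: the union {gold, rose, pink, lime, teal, navy, grey} is all of U.
No single group has all 7 points (the largest, B1, has 6), so 2 is optimal.

2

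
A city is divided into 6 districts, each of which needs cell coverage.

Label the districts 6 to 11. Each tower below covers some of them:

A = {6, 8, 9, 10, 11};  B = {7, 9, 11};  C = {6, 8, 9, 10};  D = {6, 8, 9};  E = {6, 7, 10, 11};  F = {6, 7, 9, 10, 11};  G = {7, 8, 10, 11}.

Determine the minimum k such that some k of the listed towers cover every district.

2

Take {C, E}. Their union is {6, 7, 8, 9, 10, 11}, which is all 6 districts.
No single tower has all 6 districts (the largest, A, has 5), so 2 is optimal.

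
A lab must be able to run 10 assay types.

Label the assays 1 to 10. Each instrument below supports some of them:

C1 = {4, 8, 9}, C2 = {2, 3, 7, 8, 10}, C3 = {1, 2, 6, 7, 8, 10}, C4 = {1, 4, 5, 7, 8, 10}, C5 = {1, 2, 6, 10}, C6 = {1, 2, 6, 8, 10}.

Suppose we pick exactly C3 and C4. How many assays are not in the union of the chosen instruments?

2

Union of C3, C4 = {1, 2, 4, 5, 6, 7, 8, 10}.
Not covered: 3, 9 — 2 assays.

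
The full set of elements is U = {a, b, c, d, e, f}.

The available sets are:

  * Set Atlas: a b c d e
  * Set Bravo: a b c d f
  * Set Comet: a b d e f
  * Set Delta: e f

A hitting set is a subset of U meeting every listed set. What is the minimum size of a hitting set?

2

Take H = {d, e}. Each listed set contains at least one of these, so H is a hitting set of size 2.
No single element lies in every set, so at least 2 are needed and 2 is optimal.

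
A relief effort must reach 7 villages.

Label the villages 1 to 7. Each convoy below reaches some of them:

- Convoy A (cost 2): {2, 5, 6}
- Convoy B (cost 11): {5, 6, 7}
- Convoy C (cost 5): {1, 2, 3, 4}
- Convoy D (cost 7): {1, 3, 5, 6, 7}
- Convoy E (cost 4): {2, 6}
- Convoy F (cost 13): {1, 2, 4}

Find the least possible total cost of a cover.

12

C, D together cover every village (C ∪ D = {1, 2, 3, 4, 5, 6, 7}); total cost 5 + 7 = 12.
The greedy pick A, C, D costs 14; no covering selection beats 12.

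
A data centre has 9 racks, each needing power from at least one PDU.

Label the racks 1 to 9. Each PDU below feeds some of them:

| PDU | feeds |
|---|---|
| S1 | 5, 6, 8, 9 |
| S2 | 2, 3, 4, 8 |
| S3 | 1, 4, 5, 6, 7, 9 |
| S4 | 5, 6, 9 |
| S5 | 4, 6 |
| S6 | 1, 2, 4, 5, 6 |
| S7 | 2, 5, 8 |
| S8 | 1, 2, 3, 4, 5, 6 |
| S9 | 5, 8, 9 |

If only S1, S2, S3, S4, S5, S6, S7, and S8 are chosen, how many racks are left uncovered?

0

Union of S1, S2, S3, S4, S5, S6, S7, S8 = {1, 2, 3, 4, 5, 6, 7, 8, 9} — that's every rack, so 0 are uncovered.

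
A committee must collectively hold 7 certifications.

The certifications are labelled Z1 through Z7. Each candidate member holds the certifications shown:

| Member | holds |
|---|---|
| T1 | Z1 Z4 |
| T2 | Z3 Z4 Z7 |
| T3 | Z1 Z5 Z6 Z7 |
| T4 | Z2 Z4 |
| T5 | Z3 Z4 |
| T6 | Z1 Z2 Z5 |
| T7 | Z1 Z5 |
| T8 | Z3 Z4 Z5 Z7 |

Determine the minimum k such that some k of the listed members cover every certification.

3

Take {T3, T6, T8}. Their union is {Z1, Z2, Z3, Z4, Z5, Z6, Z7}, which is all 7 certifications.
Only T3 contains Z6, so T3 is forced; the remaining 3 certifications need at least 2 more members (each remaining member adds at most 2) — so at least 3 members are needed, and 3 is optimal.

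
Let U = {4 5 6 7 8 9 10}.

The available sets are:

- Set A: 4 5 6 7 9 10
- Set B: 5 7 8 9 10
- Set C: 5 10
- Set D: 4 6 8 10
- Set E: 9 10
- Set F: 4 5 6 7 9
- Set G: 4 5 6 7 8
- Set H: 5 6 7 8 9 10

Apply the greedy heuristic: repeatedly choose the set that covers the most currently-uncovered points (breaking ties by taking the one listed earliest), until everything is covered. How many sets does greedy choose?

2

Greedy: pick A (covers 6 new) → pick B (covers 1 new). Total picks: 2.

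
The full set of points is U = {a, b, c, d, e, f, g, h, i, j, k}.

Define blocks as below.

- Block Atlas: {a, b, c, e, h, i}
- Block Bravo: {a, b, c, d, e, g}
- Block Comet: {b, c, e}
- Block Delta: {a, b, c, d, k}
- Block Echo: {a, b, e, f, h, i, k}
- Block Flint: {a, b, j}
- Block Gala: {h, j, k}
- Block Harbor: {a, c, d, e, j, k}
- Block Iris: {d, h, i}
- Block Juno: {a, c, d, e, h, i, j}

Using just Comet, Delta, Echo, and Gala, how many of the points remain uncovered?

Union of Comet, Delta, Echo, Gala = {a, b, c, d, e, f, h, i, j, k}.
Not covered: g — 1 point.

1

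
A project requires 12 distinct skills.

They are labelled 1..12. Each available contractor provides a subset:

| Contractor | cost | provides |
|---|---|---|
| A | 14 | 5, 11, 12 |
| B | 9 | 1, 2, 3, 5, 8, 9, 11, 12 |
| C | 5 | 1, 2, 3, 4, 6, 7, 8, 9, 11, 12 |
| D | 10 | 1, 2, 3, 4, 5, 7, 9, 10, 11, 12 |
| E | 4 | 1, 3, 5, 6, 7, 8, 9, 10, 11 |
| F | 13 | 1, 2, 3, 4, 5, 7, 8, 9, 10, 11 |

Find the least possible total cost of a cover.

C, E together cover every skill (C ∪ E = {1, 2, 3, 4, 5, 6, 7, 8, 9, 10, 11, 12}); total cost 5 + 4 = 9.
No covering selection has total cost below 9.

9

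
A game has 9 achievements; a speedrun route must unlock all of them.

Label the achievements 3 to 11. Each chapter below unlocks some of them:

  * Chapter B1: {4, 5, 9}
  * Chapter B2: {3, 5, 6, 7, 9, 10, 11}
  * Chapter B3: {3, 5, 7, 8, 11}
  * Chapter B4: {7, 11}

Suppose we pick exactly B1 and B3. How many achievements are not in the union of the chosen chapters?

2

Union of B1, B3 = {3, 4, 5, 7, 8, 9, 11}.
Not covered: 6, 10 — 2 achievements.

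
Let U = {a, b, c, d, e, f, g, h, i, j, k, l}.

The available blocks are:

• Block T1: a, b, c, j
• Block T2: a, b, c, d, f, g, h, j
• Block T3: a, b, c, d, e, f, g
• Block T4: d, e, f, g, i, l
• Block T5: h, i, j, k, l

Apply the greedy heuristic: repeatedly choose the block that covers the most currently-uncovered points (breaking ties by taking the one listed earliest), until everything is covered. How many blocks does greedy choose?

3

Greedy: pick T2 (covers 8 new) → pick T4 (covers 3 new) → pick T5 (covers 1 new). Total picks: 3.
(The true minimum cover uses only 2 blocks, so greedy is not optimal here.)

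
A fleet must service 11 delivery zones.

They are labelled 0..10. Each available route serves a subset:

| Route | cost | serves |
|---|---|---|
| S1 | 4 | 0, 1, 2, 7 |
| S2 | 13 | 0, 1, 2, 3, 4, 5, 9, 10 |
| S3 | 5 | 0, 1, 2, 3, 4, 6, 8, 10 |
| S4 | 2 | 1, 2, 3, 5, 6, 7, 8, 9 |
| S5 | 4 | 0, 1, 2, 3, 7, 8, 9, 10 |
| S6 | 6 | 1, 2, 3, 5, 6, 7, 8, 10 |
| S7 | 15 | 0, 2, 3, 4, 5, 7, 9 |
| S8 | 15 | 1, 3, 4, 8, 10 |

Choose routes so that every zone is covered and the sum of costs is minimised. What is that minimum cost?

S3, S4 together cover every zone (S3 ∪ S4 = {0, 1, 2, 3, 4, 5, 6, 7, 8, 9, 10}); total cost 5 + 2 = 7.
No covering selection has total cost below 7.

7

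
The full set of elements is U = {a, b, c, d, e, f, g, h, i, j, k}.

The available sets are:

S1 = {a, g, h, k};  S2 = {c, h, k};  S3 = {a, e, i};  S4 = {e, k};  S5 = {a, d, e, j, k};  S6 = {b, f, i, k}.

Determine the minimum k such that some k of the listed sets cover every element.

4

S1, S2, S5, and S6 cover everything between them: the union {a, b, c, d, e, f, g, h, i, j, k} is all of U.
Only S1 contains g, so S1 is forced; the remaining 7 elements need at least 3 more sets (each remaining set adds at most 3) — so at least 4 sets are needed, and 4 is optimal.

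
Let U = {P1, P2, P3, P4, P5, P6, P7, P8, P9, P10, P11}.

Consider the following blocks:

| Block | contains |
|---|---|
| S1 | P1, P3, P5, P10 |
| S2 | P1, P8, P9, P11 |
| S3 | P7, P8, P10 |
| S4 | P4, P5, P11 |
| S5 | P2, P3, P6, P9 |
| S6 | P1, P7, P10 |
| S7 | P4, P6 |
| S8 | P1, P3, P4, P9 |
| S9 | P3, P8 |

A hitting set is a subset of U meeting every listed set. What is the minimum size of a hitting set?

Take H = {P1, P4, P6, P8}. Each listed block contains at least one of these, so H is a hitting set of size 4.
No choice of 3 points meets every block, so 4 is the minimum.

4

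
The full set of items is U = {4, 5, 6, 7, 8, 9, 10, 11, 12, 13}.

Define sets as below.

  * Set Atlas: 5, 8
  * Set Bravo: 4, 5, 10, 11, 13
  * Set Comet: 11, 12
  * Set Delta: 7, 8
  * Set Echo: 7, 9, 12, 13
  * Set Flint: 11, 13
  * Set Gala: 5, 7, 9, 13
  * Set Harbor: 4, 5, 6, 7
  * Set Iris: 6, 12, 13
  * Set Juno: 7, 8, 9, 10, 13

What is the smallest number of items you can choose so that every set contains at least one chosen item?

4

Take H = {7, 8, 12, 13}. Each listed set contains at least one of these, so H is a hitting set of size 4.
No choice of 3 items meets every set, so 4 is the minimum.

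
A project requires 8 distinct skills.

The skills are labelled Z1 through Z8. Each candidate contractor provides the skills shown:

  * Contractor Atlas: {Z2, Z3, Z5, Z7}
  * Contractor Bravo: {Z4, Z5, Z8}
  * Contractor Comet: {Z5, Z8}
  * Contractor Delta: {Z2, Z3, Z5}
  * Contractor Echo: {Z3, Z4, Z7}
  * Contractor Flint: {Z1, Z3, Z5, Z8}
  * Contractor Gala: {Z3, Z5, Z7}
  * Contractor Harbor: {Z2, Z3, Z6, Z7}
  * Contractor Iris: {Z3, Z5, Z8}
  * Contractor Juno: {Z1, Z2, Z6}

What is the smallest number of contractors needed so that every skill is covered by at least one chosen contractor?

Take {Echo, Flint, Harbor}. Their union is {Z1, Z2, Z3, Z4, Z5, Z6, Z7, Z8}, which is all 8 skills.
No 2 of the 10 contractors cover everything (all 45 combinations miss at least one skill), so 3 is optimal.

3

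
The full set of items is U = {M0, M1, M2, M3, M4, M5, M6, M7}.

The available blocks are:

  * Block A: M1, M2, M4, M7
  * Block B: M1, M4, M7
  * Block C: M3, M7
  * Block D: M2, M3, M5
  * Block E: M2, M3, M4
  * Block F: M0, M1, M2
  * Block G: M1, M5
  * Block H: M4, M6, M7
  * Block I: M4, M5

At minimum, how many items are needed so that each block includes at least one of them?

The 3 items {M2, M5, M7} hit every block.
The blocks C, F, I are pairwise disjoint, so any hitting set needs a separate item for each — at least 3. Hence 3 is optimal.

3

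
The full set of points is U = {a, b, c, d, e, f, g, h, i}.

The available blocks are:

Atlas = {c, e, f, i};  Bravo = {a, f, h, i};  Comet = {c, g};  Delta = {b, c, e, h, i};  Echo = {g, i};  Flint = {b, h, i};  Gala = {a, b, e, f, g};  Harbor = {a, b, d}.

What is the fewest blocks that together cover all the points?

Delta and Gala and Harbor together: Delta ∪ Gala ∪ Harbor = {a, b, c, d, e, f, g, h, i} — every point is covered.
Only Harbor contains d, so Harbor is forced; the remaining 6 points need at least 2 more blocks (each remaining block adds at most 4) — so at least 3 blocks are needed, and 3 is optimal.

3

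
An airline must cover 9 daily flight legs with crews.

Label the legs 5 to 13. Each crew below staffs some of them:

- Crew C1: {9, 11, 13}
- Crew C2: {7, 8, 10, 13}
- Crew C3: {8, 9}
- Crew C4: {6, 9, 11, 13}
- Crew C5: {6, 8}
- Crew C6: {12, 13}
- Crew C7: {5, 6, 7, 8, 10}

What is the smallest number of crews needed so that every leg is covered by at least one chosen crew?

Take {C4, C6, C7}. Their union is {5, 6, 7, 8, 9, 10, 11, 12, 13}, which is all 9 legs.
Only C7 contains 5, so C7 is forced; the remaining 4 legs need at least 2 more crews (each remaining crew adds at most 3) — so at least 3 crews are needed, and 3 is optimal.

3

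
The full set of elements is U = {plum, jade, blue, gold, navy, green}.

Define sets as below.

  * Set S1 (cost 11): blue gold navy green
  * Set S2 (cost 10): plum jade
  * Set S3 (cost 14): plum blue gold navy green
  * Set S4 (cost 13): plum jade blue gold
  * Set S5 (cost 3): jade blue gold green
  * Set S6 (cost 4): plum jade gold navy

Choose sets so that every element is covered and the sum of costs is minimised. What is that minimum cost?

7

S5, S6 together cover every element (S5 ∪ S6 = {plum, jade, blue, gold, navy, green}); total cost 3 + 4 = 7.
No covering selection has total cost below 7.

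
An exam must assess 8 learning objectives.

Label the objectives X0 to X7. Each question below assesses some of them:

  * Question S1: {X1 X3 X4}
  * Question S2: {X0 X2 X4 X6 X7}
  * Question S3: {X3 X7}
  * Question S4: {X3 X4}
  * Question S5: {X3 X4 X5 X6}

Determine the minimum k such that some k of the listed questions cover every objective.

Take {S1, S2, S5}. Their union is {X0, X1, X2, X3, X4, X5, X6, X7}, which is all 8 objectives.
Only S2 contains X0, so S2 is forced; the remaining 3 objectives need at least 2 more questions (each remaining question adds at most 2) — so at least 3 questions are needed, and 3 is optimal.

3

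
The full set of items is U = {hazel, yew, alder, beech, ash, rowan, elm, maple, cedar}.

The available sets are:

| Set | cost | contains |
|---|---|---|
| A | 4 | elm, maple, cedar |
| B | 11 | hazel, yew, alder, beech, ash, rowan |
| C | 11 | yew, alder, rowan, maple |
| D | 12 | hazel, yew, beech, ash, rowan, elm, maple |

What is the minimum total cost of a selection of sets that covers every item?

15

A, B together cover every item (A ∪ B = {hazel, yew, alder, beech, ash, rowan, elm, maple, cedar}); total cost 4 + 11 = 15.
No covering selection has total cost below 15.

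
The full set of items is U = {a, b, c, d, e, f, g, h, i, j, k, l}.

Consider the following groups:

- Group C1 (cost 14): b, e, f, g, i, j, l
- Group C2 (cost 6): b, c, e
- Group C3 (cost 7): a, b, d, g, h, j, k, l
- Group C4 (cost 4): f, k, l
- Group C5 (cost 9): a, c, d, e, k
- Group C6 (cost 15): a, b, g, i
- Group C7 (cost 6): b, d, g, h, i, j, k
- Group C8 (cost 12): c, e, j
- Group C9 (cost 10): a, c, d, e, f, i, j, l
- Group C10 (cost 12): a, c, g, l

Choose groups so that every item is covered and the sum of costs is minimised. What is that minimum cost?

16

C7, C9 together cover every item (C7 ∪ C9 = {a, b, c, d, e, f, g, h, i, j, k, l}); total cost 6 + 10 = 16.
The greedy pick C7, C4, C2, C3 costs 23; no covering selection beats 16.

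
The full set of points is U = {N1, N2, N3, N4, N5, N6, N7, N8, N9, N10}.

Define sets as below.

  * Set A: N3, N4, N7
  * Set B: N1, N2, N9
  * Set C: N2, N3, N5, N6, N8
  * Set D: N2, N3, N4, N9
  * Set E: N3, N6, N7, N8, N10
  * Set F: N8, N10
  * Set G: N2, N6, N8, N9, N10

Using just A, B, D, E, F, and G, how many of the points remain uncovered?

1

Union of A, B, D, E, F, G = {N1, N2, N3, N4, N6, N7, N8, N9, N10}.
Not covered: N5 — 1 point.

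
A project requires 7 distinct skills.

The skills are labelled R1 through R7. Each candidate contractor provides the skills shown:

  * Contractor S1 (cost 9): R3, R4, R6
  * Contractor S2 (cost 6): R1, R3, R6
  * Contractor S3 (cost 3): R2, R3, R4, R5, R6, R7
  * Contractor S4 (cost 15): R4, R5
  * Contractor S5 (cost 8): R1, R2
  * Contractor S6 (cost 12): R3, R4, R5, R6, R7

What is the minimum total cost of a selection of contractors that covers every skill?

9

S2, S3 together cover every skill (S2 ∪ S3 = {R1, R2, R3, R4, R5, R6, R7}); total cost 6 + 3 = 9.
No covering selection has total cost below 9.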